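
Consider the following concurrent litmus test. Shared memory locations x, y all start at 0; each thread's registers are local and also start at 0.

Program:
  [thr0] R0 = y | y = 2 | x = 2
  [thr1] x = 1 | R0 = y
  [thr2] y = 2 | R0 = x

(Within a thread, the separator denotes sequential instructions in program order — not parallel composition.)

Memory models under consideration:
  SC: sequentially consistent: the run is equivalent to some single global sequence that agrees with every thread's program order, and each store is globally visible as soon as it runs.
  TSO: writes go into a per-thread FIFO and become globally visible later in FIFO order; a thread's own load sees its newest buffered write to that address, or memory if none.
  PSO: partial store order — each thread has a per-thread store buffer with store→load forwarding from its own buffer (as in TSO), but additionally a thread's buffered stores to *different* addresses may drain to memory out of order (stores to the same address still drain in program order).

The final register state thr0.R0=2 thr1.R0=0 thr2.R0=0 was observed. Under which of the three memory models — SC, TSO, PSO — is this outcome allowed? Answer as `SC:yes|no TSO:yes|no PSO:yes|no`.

SC:no TSO:yes PSO:yes

outcome vector order: (thr0.R0,thr1.R0,thr2.R0)
SC (10): <0 0 1>; <0 0 2>; <0 2 0>; <0 2 1>; <0 2 2>; <2 0 1>; <2 0 2>; <2 2 0>; <2 2 1>; <2 2 2>
TSO (12): <0 0 0>; <0 0 1>; <0 0 2>; <0 2 0>; <0 2 1>; <0 2 2>; <2 0 0>; <2 0 1>; <2 0 2>; <2 2 0>; <2 2 1>; <2 2 2>
PSO (12): <0 0 0>; <0 0 1>; <0 0 2>; <0 2 0>; <0 2 1>; <0 2 2>; <2 0 0>; <2 0 1>; <2 0 2>; <2 2 0>; <2 2 1>; <2 2 2>
target <2 0 0> ∈ {TSO,PSO}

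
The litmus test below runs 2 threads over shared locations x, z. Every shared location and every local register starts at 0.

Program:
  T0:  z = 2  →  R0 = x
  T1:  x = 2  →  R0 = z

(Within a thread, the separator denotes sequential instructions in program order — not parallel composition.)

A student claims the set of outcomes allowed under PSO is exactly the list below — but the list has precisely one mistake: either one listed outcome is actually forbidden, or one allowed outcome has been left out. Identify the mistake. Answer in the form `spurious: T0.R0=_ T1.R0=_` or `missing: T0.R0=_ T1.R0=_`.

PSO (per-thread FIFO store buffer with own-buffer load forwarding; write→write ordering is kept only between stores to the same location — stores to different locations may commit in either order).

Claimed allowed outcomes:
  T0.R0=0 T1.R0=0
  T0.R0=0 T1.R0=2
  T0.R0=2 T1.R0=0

outcome vector order: (T0.R0,T1.R0)
[PSO] allowed = {(0,0) (0,2) (2,0) (2,2)}
PSO∖claimed = {(2,2)}

missing: T0.R0=2 T1.R0=2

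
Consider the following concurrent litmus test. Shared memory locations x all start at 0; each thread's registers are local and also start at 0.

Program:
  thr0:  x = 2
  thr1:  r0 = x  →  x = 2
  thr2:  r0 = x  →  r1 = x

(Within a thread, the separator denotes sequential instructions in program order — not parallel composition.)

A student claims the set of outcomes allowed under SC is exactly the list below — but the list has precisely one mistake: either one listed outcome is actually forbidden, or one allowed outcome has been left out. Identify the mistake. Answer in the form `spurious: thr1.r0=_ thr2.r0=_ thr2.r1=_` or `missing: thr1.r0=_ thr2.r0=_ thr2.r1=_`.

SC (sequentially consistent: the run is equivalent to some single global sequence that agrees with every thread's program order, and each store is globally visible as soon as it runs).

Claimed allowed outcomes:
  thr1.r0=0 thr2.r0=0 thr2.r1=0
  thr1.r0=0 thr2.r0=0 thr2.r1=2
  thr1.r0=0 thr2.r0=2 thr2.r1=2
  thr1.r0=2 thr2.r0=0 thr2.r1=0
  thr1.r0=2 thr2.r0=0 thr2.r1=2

missing: thr1.r0=2 thr2.r0=2 thr2.r1=2

outcome vector order: (thr1.r0,thr2.r0,thr2.r1)
under SC → 000; 002; 022; 200; 202; 222
SC∖claimed = {222}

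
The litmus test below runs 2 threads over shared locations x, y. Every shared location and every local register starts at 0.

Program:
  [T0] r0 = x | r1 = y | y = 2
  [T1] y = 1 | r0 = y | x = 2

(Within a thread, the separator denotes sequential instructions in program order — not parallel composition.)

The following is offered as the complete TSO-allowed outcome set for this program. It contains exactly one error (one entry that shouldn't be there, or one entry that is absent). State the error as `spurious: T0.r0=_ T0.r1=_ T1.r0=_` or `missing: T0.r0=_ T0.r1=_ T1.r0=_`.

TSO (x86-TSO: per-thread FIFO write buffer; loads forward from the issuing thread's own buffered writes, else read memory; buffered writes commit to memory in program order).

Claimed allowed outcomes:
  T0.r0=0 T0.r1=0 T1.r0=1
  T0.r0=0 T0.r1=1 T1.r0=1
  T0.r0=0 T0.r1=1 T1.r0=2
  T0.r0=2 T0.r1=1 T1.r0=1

missing: T0.r0=0 T0.r1=0 T1.r0=2

outcome vector order: (T0.r0,T0.r1,T1.r0)
TSO: 5 outcomes — {(0,0,1); (0,0,2); (0,1,1); (0,1,2); (2,1,1)}
TSO∖claimed = {(0,0,2)}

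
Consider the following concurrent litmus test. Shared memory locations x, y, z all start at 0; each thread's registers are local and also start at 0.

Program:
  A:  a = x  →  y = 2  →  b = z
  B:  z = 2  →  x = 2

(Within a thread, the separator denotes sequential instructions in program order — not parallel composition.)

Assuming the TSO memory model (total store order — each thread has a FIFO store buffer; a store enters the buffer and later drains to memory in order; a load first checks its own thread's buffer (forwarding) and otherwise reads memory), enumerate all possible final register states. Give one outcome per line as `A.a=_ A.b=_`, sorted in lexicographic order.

outcome vector order: (A.a,A.b)
|TSO outcomes| = 3

A.a=0 A.b=0
A.a=0 A.b=2
A.a=2 A.b=2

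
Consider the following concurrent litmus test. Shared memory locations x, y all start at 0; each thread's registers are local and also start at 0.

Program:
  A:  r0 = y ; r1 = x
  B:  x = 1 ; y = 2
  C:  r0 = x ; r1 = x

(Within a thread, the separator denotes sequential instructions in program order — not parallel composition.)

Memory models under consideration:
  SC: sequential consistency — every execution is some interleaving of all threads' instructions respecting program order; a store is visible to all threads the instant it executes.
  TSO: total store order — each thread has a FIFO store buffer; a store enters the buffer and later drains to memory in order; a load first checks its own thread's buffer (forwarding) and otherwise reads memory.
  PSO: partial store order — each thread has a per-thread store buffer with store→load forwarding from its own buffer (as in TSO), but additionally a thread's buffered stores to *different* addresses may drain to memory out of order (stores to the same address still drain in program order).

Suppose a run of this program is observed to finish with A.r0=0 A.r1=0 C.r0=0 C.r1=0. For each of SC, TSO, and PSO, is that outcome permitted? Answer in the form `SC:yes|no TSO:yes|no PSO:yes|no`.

outcome vector order: (A.r0,A.r1,C.r0,C.r1)
[SC] allowed = {(0,0,0,0), (0,0,0,1), (0,0,1,1), (0,1,0,0), (0,1,0,1), (0,1,1,1), (2,1,0,0), (2,1,0,1), (2,1,1,1)}
[TSO] allowed = {(0,0,0,0), (0,0,0,1), (0,0,1,1), (0,1,0,0), (0,1,0,1), (0,1,1,1), (2,1,0,0), (2,1,0,1), (2,1,1,1)}
[PSO] allowed = {(0,0,0,0), (0,0,0,1), (0,0,1,1), (0,1,0,0), (0,1,0,1), (0,1,1,1), (2,0,0,0), (2,0,0,1), (2,0,1,1), (2,1,0,0), (2,1,0,1), (2,1,1,1)}
target (0,0,0,0) ∈ {SC,TSO,PSO}

SC:yes TSO:yes PSO:yes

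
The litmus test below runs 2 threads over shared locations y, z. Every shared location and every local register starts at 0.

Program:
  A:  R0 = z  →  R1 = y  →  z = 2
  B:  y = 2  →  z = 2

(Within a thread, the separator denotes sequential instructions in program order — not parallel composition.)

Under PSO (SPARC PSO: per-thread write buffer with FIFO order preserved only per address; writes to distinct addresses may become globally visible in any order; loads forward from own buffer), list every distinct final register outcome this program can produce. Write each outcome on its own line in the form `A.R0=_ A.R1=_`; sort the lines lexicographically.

A.R0=0 A.R1=0
A.R0=0 A.R1=2
A.R0=2 A.R1=0
A.R0=2 A.R1=2

outcome vector order: (A.R0,A.R1)
|PSO outcomes| = 4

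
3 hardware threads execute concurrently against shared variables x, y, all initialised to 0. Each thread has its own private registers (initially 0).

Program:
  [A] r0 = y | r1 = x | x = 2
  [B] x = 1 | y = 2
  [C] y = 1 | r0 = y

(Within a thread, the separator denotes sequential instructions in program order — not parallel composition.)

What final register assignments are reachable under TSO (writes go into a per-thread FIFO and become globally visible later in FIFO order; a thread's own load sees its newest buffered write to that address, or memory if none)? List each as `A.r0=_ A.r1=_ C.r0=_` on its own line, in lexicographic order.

A.r0=0 A.r1=0 C.r0=1
A.r0=0 A.r1=0 C.r0=2
A.r0=0 A.r1=1 C.r0=1
A.r0=0 A.r1=1 C.r0=2
A.r0=1 A.r1=0 C.r0=1
A.r0=1 A.r1=0 C.r0=2
A.r0=1 A.r1=1 C.r0=1
A.r0=1 A.r1=1 C.r0=2
A.r0=2 A.r1=1 C.r0=1
A.r0=2 A.r1=1 C.r0=2

outcome vector order: (A.r0,A.r1,C.r0)
|TSO outcomes| = 10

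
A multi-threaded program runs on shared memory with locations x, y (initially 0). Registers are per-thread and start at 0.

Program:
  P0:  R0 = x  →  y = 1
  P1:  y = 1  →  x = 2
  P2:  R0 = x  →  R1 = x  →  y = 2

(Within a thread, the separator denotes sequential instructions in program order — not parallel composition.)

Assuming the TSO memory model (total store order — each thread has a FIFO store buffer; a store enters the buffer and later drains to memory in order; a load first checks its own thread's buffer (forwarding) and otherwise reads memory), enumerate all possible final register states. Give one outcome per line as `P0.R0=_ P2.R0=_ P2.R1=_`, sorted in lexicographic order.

P0.R0=0 P2.R0=0 P2.R1=0
P0.R0=0 P2.R0=0 P2.R1=2
P0.R0=0 P2.R0=2 P2.R1=2
P0.R0=2 P2.R0=0 P2.R1=0
P0.R0=2 P2.R0=0 P2.R1=2
P0.R0=2 P2.R0=2 P2.R1=2

outcome vector order: (P0.R0,P2.R0,P2.R1)
|TSO outcomes| = 6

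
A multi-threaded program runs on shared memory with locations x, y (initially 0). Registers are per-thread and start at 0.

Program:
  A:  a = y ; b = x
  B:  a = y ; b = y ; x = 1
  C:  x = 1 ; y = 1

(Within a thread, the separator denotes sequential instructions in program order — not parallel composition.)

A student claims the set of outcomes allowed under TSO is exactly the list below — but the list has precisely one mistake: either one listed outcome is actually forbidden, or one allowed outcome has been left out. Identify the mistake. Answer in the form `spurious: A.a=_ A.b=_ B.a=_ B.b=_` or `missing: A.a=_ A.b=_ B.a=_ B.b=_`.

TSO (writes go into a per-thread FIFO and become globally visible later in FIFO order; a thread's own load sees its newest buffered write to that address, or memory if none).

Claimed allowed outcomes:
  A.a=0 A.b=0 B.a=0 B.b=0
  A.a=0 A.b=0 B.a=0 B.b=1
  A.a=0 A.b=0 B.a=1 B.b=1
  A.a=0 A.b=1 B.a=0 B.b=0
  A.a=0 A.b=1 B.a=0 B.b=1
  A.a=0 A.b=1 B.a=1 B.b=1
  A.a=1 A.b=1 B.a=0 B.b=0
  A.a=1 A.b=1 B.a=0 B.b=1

outcome vector order: (A.a,A.b,B.a,B.b)
TSO: 9 outcomes — {0000 0001 0011 0100 0101 0111 1100 1101 1111}
TSO∖claimed = {1111}

missing: A.a=1 A.b=1 B.a=1 B.b=1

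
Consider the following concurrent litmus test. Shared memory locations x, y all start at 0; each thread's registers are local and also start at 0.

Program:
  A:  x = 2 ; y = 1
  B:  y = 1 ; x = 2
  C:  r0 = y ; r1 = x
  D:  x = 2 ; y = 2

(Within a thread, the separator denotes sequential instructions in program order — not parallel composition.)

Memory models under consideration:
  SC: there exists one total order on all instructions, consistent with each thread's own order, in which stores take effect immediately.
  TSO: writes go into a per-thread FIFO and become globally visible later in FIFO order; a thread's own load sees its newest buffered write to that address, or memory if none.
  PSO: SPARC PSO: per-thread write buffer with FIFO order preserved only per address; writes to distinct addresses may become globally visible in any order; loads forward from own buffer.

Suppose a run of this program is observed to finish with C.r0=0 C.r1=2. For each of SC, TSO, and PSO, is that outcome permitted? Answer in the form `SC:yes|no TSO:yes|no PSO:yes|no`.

SC:yes TSO:yes PSO:yes

outcome vector order: (C.r0,C.r1)
SC: 5 outcomes — {(0,0); (0,2); (1,0); (1,2); (2,2)}
TSO: 5 outcomes — {(0,0); (0,2); (1,0); (1,2); (2,2)}
PSO: 6 outcomes — {(0,0); (0,2); (1,0); (1,2); (2,0); (2,2)}
target (0,2) ∈ {SC,TSO,PSO}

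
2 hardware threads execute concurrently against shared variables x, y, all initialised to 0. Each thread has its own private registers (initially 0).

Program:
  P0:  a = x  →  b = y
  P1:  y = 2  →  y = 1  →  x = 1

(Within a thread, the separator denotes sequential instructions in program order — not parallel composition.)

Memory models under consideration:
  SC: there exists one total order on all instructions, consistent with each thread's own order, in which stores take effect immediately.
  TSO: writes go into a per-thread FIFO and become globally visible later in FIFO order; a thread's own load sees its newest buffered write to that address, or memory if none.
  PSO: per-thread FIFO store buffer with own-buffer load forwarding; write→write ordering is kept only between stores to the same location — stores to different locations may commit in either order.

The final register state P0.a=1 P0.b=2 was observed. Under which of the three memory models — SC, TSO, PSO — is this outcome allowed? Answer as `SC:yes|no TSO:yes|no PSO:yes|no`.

SC:no TSO:no PSO:yes

outcome vector order: (P0.a,P0.b)
SC: 4 outcomes — {00; 01; 02; 11}
TSO: 4 outcomes — {00; 01; 02; 11}
PSO: 6 outcomes — {00; 01; 02; 10; 11; 12}
target 12 ∈ {PSO}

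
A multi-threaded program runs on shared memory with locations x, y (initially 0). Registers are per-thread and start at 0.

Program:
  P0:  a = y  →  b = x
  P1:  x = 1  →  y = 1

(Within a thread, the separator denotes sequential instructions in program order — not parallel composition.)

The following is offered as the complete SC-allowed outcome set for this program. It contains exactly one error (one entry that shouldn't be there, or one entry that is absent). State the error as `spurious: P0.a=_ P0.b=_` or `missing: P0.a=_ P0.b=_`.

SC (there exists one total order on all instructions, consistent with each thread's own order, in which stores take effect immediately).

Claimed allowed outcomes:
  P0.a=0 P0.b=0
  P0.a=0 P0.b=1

outcome vector order: (P0.a,P0.b)
SC (3): 00 01 11
SC∖claimed = {11}

missing: P0.a=1 P0.b=1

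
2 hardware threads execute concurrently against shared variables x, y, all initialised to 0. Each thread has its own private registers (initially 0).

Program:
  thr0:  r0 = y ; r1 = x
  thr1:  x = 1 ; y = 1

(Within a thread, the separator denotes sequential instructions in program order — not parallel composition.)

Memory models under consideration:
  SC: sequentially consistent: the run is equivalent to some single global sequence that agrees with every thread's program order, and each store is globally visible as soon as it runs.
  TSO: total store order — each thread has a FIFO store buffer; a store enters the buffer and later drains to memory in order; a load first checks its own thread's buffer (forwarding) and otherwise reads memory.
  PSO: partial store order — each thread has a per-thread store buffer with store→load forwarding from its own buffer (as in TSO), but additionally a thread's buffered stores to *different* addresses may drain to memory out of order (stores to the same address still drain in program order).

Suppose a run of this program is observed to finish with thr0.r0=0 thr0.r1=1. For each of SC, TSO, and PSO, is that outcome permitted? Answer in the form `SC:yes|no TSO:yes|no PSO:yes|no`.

SC:yes TSO:yes PSO:yes

outcome vector order: (thr0.r0,thr0.r1)
under SC → <0 0>, <0 1>, <1 1>
under TSO → <0 0>, <0 1>, <1 1>
under PSO → <0 0>, <0 1>, <1 0>, <1 1>
target <0 1> ∈ {SC,TSO,PSO}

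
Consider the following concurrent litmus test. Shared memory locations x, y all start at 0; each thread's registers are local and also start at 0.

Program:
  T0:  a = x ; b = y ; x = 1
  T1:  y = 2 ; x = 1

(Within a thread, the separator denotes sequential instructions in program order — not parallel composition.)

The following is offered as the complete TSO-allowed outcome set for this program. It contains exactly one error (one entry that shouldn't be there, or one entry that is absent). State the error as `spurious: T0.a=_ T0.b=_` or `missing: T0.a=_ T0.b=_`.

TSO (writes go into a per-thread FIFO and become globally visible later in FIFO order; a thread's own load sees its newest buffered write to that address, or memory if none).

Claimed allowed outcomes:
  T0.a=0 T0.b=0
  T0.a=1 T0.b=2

missing: T0.a=0 T0.b=2

outcome vector order: (T0.a,T0.b)
under TSO → 0/0, 0/2, 1/2
TSO∖claimed = {0/2}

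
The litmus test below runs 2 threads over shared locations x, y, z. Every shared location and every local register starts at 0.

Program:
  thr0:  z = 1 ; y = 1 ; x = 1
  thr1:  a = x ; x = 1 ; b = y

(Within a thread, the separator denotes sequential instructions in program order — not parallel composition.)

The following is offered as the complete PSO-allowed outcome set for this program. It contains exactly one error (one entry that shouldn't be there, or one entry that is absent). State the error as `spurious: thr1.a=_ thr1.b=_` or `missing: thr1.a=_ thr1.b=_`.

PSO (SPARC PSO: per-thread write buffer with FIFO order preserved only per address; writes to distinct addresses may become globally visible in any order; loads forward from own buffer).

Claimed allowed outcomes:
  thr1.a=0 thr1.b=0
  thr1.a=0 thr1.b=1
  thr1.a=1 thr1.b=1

outcome vector order: (thr1.a,thr1.b)
[PSO] allowed = {00, 01, 10, 11}
PSO∖claimed = {10}

missing: thr1.a=1 thr1.b=0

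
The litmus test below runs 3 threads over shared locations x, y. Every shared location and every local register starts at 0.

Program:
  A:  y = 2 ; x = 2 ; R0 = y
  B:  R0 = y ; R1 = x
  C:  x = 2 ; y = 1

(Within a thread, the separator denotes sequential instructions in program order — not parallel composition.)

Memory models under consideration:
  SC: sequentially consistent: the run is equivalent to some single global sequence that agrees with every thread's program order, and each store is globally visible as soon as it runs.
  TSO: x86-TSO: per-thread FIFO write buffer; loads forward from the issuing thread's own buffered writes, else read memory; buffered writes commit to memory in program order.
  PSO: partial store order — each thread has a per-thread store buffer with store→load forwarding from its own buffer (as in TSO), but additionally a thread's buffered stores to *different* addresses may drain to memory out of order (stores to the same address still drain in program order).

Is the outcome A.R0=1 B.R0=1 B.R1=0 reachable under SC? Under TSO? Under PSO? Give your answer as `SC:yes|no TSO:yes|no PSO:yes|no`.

outcome vector order: (A.R0,B.R0,B.R1)
under SC → <1 0 0> <1 0 2> <1 1 2> <1 2 0> <1 2 2> <2 0 0> <2 0 2> <2 1 2> <2 2 0> <2 2 2>
under TSO → <1 0 0> <1 0 2> <1 1 2> <1 2 0> <1 2 2> <2 0 0> <2 0 2> <2 1 2> <2 2 0> <2 2 2>
under PSO → <1 0 0> <1 0 2> <1 1 0> <1 1 2> <1 2 0> <1 2 2> <2 0 0> <2 0 2> <2 1 0> <2 1 2> <2 2 0> <2 2 2>
target <1 1 0> ∈ {PSO}

SC:no TSO:no PSO:yes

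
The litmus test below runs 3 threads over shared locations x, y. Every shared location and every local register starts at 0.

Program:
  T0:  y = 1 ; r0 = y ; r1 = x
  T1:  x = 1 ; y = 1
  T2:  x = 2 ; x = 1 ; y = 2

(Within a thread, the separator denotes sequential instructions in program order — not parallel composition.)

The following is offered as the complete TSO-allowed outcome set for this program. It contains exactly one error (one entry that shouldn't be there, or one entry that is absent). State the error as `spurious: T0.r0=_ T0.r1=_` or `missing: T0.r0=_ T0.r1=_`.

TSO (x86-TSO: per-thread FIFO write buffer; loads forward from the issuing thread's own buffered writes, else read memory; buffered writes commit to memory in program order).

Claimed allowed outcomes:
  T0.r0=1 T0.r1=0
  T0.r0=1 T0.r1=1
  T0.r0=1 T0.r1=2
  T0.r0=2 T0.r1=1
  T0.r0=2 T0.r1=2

outcome vector order: (T0.r0,T0.r1)
TSO: 4 outcomes — {<1 0> <1 1> <1 2> <2 1>}
claimed∖TSO = {<2 2>}

spurious: T0.r0=2 T0.r1=2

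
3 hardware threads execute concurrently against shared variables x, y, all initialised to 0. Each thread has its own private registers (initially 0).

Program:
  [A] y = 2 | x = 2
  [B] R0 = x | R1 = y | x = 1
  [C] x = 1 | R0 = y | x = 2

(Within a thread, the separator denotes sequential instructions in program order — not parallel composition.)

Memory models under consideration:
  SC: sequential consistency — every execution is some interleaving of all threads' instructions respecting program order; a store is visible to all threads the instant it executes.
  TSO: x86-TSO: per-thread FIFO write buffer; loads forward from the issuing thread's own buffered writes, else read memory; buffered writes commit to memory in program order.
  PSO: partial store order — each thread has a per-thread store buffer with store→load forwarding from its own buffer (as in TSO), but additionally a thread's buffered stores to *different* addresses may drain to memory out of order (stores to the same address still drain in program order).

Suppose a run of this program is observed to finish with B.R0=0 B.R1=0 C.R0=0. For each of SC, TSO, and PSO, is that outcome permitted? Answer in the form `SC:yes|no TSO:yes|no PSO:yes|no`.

outcome vector order: (B.R0,B.R1,C.R0)
SC: 11 outcomes — {(0,0,0); (0,0,2); (0,2,0); (0,2,2); (1,0,0); (1,0,2); (1,2,0); (1,2,2); (2,0,0); (2,2,0); (2,2,2)}
TSO: 11 outcomes — {(0,0,0); (0,0,2); (0,2,0); (0,2,2); (1,0,0); (1,0,2); (1,2,0); (1,2,2); (2,0,0); (2,2,0); (2,2,2)}
PSO: 12 outcomes — {(0,0,0); (0,0,2); (0,2,0); (0,2,2); (1,0,0); (1,0,2); (1,2,0); (1,2,2); (2,0,0); (2,0,2); (2,2,0); (2,2,2)}
target (0,0,0) ∈ {SC,TSO,PSO}

SC:yes TSO:yes PSO:yes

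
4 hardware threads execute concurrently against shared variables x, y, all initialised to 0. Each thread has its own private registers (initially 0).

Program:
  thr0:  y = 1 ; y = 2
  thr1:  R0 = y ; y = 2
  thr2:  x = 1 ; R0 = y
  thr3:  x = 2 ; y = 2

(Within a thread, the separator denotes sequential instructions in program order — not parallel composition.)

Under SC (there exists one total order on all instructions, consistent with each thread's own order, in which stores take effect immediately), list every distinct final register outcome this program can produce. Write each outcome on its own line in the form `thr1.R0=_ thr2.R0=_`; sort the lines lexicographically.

outcome vector order: (thr1.R0,thr2.R0)
|SC outcomes| = 9

thr1.R0=0 thr2.R0=0
thr1.R0=0 thr2.R0=1
thr1.R0=0 thr2.R0=2
thr1.R0=1 thr2.R0=0
thr1.R0=1 thr2.R0=1
thr1.R0=1 thr2.R0=2
thr1.R0=2 thr2.R0=0
thr1.R0=2 thr2.R0=1
thr1.R0=2 thr2.R0=2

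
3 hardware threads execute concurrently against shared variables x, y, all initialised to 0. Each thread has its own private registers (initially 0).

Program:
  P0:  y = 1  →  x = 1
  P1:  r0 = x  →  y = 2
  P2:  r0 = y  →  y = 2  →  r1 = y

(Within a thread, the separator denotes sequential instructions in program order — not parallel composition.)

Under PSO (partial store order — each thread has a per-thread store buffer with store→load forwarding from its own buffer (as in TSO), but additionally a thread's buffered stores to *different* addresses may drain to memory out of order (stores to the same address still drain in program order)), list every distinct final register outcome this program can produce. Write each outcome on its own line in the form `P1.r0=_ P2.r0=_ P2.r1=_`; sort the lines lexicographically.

outcome vector order: (P1.r0,P2.r0,P2.r1)
|PSO outcomes| = 10

P1.r0=0 P2.r0=0 P2.r1=1
P1.r0=0 P2.r0=0 P2.r1=2
P1.r0=0 P2.r0=1 P2.r1=2
P1.r0=0 P2.r0=2 P2.r1=1
P1.r0=0 P2.r0=2 P2.r1=2
P1.r0=1 P2.r0=0 P2.r1=1
P1.r0=1 P2.r0=0 P2.r1=2
P1.r0=1 P2.r0=1 P2.r1=2
P1.r0=1 P2.r0=2 P2.r1=1
P1.r0=1 P2.r0=2 P2.r1=2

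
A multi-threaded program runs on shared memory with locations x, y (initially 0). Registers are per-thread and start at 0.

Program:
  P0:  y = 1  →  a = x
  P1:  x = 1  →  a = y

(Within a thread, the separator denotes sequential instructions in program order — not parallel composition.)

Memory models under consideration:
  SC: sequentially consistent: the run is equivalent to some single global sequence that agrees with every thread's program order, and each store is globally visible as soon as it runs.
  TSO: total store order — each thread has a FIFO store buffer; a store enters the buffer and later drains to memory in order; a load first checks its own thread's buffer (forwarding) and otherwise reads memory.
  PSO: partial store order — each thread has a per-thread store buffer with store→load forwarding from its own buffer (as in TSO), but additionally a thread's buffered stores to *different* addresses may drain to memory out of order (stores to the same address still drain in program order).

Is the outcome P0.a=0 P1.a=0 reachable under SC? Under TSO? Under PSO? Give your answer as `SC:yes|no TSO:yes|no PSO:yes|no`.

outcome vector order: (P0.a,P1.a)
under SC → (0,1), (1,0), (1,1)
under TSO → (0,0), (0,1), (1,0), (1,1)
under PSO → (0,0), (0,1), (1,0), (1,1)
target (0,0) ∈ {TSO,PSO}

SC:no TSO:yes PSO:yes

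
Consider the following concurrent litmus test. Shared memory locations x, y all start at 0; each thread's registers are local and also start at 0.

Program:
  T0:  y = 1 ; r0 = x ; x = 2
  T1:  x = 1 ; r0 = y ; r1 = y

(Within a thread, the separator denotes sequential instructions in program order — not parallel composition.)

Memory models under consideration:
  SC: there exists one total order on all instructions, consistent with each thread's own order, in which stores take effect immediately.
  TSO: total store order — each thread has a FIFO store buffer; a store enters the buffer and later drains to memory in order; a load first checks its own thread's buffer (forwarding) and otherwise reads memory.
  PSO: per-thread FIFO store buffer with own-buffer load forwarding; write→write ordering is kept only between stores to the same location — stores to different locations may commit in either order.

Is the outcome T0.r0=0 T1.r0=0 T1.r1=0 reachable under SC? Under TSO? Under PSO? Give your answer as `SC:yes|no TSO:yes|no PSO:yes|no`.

outcome vector order: (T0.r0,T1.r0,T1.r1)
under SC → (0,1,1), (1,0,0), (1,0,1), (1,1,1)
under TSO → (0,0,0), (0,0,1), (0,1,1), (1,0,0), (1,0,1), (1,1,1)
under PSO → (0,0,0), (0,0,1), (0,1,1), (1,0,0), (1,0,1), (1,1,1)
target (0,0,0) ∈ {TSO,PSO}

SC:no TSO:yes PSO:yes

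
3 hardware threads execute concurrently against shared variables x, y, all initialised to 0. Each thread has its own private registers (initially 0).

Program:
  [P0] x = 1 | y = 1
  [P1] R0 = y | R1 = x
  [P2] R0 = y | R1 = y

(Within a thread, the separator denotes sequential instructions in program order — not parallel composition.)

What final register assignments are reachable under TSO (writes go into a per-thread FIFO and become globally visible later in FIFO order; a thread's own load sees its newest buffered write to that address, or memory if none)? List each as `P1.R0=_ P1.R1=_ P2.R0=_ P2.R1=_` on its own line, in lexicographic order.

P1.R0=0 P1.R1=0 P2.R0=0 P2.R1=0
P1.R0=0 P1.R1=0 P2.R0=0 P2.R1=1
P1.R0=0 P1.R1=0 P2.R0=1 P2.R1=1
P1.R0=0 P1.R1=1 P2.R0=0 P2.R1=0
P1.R0=0 P1.R1=1 P2.R0=0 P2.R1=1
P1.R0=0 P1.R1=1 P2.R0=1 P2.R1=1
P1.R0=1 P1.R1=1 P2.R0=0 P2.R1=0
P1.R0=1 P1.R1=1 P2.R0=0 P2.R1=1
P1.R0=1 P1.R1=1 P2.R0=1 P2.R1=1

outcome vector order: (P1.R0,P1.R1,P2.R0,P2.R1)
|TSO outcomes| = 9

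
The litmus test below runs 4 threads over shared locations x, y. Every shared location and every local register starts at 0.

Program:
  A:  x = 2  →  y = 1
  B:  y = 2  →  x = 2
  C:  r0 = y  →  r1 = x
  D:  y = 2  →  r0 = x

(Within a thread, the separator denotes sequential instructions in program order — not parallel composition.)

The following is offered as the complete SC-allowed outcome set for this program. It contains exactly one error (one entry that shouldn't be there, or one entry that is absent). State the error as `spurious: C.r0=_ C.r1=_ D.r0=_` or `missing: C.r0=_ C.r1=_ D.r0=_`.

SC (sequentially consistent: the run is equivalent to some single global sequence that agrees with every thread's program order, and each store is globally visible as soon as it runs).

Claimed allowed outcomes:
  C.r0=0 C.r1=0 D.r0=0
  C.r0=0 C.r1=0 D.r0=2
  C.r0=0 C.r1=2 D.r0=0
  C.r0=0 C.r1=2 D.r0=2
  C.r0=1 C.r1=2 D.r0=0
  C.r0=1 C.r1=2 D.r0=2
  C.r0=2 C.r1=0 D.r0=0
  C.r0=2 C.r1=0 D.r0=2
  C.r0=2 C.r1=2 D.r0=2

missing: C.r0=2 C.r1=2 D.r0=0

outcome vector order: (C.r0,C.r1,D.r0)
SC (10): 000 002 020 022 120 122 200 202 220 222
SC∖claimed = {220}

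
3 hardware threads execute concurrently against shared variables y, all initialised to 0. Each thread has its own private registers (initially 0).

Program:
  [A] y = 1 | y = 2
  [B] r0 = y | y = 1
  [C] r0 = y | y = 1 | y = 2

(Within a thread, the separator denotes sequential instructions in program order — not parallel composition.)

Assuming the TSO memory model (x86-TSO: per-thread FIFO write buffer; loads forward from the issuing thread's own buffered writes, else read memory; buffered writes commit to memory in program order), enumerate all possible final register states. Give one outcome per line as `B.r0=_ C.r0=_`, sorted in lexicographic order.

outcome vector order: (B.r0,C.r0)
|TSO outcomes| = 9

B.r0=0 C.r0=0
B.r0=0 C.r0=1
B.r0=0 C.r0=2
B.r0=1 C.r0=0
B.r0=1 C.r0=1
B.r0=1 C.r0=2
B.r0=2 C.r0=0
B.r0=2 C.r0=1
B.r0=2 C.r0=2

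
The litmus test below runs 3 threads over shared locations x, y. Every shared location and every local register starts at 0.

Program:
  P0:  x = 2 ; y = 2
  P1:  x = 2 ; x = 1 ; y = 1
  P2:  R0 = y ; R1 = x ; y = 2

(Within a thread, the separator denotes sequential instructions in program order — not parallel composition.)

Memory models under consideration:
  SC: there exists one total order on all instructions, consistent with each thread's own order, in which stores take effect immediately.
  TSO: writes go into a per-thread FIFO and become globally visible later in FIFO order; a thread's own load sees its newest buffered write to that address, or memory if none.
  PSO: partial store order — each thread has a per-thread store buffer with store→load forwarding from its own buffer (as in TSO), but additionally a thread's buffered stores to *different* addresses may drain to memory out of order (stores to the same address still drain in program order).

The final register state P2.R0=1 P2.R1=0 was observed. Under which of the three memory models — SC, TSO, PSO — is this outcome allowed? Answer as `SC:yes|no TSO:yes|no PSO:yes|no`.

SC:no TSO:no PSO:yes

outcome vector order: (P2.R0,P2.R1)
[SC] allowed = {00, 01, 02, 11, 12, 21, 22}
[TSO] allowed = {00, 01, 02, 11, 12, 21, 22}
[PSO] allowed = {00, 01, 02, 10, 11, 12, 20, 21, 22}
target 10 ∈ {PSO}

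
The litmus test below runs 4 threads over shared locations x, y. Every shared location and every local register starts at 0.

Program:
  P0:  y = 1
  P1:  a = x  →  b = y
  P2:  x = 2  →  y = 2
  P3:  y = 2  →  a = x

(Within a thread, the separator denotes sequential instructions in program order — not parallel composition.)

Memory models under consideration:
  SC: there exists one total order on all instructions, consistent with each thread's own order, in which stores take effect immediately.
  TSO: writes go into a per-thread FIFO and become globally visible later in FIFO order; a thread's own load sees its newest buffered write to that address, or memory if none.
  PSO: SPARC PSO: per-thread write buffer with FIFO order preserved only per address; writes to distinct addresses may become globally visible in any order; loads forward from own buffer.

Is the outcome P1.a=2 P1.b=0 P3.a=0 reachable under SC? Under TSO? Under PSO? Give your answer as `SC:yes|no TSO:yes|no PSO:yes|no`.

SC:no TSO:yes PSO:yes

outcome vector order: (P1.a,P1.b,P3.a)
SC: 11 outcomes — {<0 0 0>; <0 0 2>; <0 1 0>; <0 1 2>; <0 2 0>; <0 2 2>; <2 0 2>; <2 1 0>; <2 1 2>; <2 2 0>; <2 2 2>}
TSO: 12 outcomes — {<0 0 0>; <0 0 2>; <0 1 0>; <0 1 2>; <0 2 0>; <0 2 2>; <2 0 0>; <2 0 2>; <2 1 0>; <2 1 2>; <2 2 0>; <2 2 2>}
PSO: 12 outcomes — {<0 0 0>; <0 0 2>; <0 1 0>; <0 1 2>; <0 2 0>; <0 2 2>; <2 0 0>; <2 0 2>; <2 1 0>; <2 1 2>; <2 2 0>; <2 2 2>}
target <2 0 0> ∈ {TSO,PSO}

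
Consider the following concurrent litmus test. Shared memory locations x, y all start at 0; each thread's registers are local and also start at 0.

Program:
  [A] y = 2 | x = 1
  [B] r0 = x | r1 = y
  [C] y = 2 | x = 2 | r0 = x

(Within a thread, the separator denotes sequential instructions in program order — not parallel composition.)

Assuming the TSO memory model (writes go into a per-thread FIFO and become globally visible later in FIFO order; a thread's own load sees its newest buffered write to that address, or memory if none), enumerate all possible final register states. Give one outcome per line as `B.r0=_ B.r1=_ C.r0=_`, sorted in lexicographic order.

B.r0=0 B.r1=0 C.r0=1
B.r0=0 B.r1=0 C.r0=2
B.r0=0 B.r1=2 C.r0=1
B.r0=0 B.r1=2 C.r0=2
B.r0=1 B.r1=2 C.r0=1
B.r0=1 B.r1=2 C.r0=2
B.r0=2 B.r1=2 C.r0=1
B.r0=2 B.r1=2 C.r0=2

outcome vector order: (B.r0,B.r1,C.r0)
|TSO outcomes| = 8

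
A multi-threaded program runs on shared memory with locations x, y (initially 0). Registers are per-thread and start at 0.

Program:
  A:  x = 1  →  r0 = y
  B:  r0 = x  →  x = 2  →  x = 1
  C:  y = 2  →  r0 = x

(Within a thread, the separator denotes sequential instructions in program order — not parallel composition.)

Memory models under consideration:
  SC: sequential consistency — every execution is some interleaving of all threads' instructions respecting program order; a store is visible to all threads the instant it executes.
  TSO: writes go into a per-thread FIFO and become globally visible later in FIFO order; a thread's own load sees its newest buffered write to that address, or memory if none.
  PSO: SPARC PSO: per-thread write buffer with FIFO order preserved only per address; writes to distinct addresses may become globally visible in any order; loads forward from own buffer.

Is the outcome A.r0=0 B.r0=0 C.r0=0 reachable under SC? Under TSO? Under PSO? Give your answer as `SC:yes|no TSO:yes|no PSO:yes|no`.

outcome vector order: (A.r0,B.r0,C.r0)
SC: 10 outcomes — {001 002 011 012 200 201 202 210 211 212}
TSO: 12 outcomes — {000 001 002 010 011 012 200 201 202 210 211 212}
PSO: 12 outcomes — {000 001 002 010 011 012 200 201 202 210 211 212}
target 000 ∈ {TSO,PSO}

SC:no TSO:yes PSO:yes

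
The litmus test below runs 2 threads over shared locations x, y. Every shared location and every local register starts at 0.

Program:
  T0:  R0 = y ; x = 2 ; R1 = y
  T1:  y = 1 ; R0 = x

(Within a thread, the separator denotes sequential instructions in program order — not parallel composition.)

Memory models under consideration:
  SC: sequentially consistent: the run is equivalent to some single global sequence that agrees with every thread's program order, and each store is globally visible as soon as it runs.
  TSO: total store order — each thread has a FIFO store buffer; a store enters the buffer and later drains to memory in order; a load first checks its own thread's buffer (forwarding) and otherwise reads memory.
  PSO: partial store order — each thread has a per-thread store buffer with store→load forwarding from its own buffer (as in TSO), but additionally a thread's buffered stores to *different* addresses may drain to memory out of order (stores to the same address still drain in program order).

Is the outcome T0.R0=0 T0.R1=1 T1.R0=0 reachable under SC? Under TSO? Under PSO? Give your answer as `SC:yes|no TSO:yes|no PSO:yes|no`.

outcome vector order: (T0.R0,T0.R1,T1.R0)
SC: 5 outcomes — {<0 0 2>, <0 1 0>, <0 1 2>, <1 1 0>, <1 1 2>}
TSO: 6 outcomes — {<0 0 0>, <0 0 2>, <0 1 0>, <0 1 2>, <1 1 0>, <1 1 2>}
PSO: 6 outcomes — {<0 0 0>, <0 0 2>, <0 1 0>, <0 1 2>, <1 1 0>, <1 1 2>}
target <0 1 0> ∈ {SC,TSO,PSO}

SC:yes TSO:yes PSO:yes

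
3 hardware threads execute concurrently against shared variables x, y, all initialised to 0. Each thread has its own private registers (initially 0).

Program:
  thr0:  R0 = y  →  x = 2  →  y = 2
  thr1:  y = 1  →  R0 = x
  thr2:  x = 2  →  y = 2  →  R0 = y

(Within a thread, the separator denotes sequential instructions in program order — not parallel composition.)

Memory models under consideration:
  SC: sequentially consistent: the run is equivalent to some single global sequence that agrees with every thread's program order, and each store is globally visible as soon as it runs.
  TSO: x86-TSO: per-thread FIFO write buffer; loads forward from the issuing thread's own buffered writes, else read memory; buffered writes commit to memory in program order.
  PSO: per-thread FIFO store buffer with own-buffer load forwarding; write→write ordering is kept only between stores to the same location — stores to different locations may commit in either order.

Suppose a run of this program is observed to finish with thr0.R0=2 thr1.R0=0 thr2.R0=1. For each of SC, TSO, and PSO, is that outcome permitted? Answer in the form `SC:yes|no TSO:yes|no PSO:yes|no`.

SC:no TSO:yes PSO:yes

outcome vector order: (thr0.R0,thr1.R0,thr2.R0)
under SC → 0/0/2; 0/2/1; 0/2/2; 1/0/2; 1/2/1; 1/2/2; 2/0/2; 2/2/1; 2/2/2
under TSO → 0/0/1; 0/0/2; 0/2/1; 0/2/2; 1/0/1; 1/0/2; 1/2/1; 1/2/2; 2/0/1; 2/0/2; 2/2/1; 2/2/2
under PSO → 0/0/1; 0/0/2; 0/2/1; 0/2/2; 1/0/1; 1/0/2; 1/2/1; 1/2/2; 2/0/1; 2/0/2; 2/2/1; 2/2/2
target 2/0/1 ∈ {TSO,PSO}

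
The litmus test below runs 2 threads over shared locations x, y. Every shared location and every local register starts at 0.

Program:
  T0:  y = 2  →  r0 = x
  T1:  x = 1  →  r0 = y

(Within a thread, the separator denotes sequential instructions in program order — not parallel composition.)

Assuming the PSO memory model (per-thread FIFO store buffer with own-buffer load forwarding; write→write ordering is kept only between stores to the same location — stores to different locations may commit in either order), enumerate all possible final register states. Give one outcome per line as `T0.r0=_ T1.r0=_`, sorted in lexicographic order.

T0.r0=0 T1.r0=0
T0.r0=0 T1.r0=2
T0.r0=1 T1.r0=0
T0.r0=1 T1.r0=2

outcome vector order: (T0.r0,T1.r0)
|PSO outcomes| = 4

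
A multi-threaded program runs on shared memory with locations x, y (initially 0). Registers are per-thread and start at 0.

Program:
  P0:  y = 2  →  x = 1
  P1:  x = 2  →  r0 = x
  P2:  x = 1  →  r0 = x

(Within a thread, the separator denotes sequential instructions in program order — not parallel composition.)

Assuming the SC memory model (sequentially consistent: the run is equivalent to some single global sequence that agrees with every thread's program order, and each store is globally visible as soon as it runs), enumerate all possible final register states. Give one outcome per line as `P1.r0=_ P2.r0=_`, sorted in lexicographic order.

P1.r0=1 P2.r0=1
P1.r0=1 P2.r0=2
P1.r0=2 P2.r0=1
P1.r0=2 P2.r0=2

outcome vector order: (P1.r0,P2.r0)
|SC outcomes| = 4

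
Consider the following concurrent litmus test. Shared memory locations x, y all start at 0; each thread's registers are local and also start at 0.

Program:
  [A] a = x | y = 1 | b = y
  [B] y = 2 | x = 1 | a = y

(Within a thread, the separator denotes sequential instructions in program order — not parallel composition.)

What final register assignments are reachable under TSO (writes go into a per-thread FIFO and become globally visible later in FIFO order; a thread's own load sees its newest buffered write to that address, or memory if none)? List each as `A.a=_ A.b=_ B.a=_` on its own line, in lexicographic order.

outcome vector order: (A.a,A.b,B.a)
|TSO outcomes| = 5

A.a=0 A.b=1 B.a=1
A.a=0 A.b=1 B.a=2
A.a=0 A.b=2 B.a=2
A.a=1 A.b=1 B.a=1
A.a=1 A.b=1 B.a=2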